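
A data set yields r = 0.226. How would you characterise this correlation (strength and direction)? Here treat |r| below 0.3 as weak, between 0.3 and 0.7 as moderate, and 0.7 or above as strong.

weak positive

r = 0.226 > 0 so the relationship is positive.
|r| = 0.226, which falls in the weak range.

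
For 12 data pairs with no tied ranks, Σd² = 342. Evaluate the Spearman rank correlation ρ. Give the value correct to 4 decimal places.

-0.1958

ρ = 1 − 6Σd² / [n(n²−1)] = 1 − 6×342 / (12×143)
  = 1 − 2052/1716 = 1 − 1.19580 ≈ -0.1958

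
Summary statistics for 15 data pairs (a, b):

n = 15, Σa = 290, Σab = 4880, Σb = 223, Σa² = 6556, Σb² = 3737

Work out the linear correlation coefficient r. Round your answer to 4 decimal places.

r = (nΣab − ΣaΣb) / √[(nΣa² − (Σa)²)(nΣb² − (Σb)²)]
Numerator: 15×4880 − 290×223 = 8530
Denominator: √[(98340 − 84100)(56055 − 49729)] = √[14240 × 6326] = 9491.1664
r = 8530 / 9491.1664 ≈ 0.8987

0.8987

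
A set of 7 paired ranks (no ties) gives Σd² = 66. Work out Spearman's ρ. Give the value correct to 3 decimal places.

ρ = 1 − 6Σd² / [n(n²−1)] = 1 − 6×66 / (7×48)
  = 1 − 396/336 = 1 − 1.1786 ≈ -0.179

-0.179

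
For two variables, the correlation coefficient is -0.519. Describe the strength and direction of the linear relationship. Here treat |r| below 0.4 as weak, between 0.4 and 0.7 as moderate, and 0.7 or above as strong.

moderate negative

r = -0.519 < 0 so the relationship is negative.
|r| = 0.519, which falls in the moderate range.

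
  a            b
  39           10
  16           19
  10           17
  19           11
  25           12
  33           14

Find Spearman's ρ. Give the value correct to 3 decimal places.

-0.714

Rank a: 6, 2, 1, 3, 4, 5
Rank b: 1, 6, 5, 2, 3, 4
d = rank(a) − rank(b): 5, -4, -4, 1, 1, 1; Σd² = 60
ρ = 1 − 6Σd² / [n(n²−1)] = 1 − 6×60 / (6×35) = 1 − 360/210 ≈ -0.714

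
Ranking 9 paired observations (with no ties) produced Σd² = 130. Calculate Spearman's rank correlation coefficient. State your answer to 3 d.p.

ρ = 1 − 6Σd² / [n(n²−1)] = 1 − 6×130 / (9×80)
  = 1 − 780/720 = 1 − 1.0833 ≈ -0.083

-0.083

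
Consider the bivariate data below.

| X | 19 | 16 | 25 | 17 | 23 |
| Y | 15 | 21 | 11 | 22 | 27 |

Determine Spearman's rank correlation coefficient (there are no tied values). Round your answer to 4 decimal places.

-0.3000

Rank X: 3, 1, 5, 2, 4
Rank Y: 2, 3, 1, 4, 5
d = rank(X) − rank(Y): 1, -2, 4, -2, -1; Σd² = 26
ρ = 1 − 6Σd² / [n(n²−1)] = 1 − 6×26 / (5×24) = 1 − 156/120 ≈ -0.3000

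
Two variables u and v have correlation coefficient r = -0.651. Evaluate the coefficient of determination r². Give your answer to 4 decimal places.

0.4238

r² = (-0.651)² = 0.4238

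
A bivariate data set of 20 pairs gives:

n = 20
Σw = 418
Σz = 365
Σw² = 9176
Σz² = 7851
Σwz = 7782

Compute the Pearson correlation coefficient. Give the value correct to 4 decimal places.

0.2122

r = (nΣwz − ΣwΣz) / √[(nΣw² − (Σw)²)(nΣz² − (Σz)²)]
Numerator: 20×7782 − 418×365 = 3070
Denominator: √[(183520 − 174724)(157020 − 133225)] = √[8796 × 23795] = 14467.2326
r = 3070 / 14467.2326 ≈ 0.2122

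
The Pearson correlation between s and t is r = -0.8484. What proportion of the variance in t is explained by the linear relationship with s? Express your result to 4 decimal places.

r² = (-0.8484)² = 0.7198

0.7198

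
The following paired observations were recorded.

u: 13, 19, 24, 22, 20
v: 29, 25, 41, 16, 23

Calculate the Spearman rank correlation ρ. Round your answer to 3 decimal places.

0.000

Rank u: 1, 2, 5, 4, 3
Rank v: 4, 3, 5, 1, 2
d = rank(u) − rank(v): -3, -1, 0, 3, 1; Σd² = 20
ρ = 1 − 6Σd² / [n(n²−1)] = 1 − 6×20 / (5×24) = 1 − 120/120 ≈ 0.000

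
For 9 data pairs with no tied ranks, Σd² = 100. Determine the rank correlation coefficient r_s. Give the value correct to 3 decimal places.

0.167

ρ = 1 − 6Σd² / [n(n²−1)] = 1 − 6×100 / (9×80)
  = 1 − 600/720 = 1 − 0.8333 ≈ 0.167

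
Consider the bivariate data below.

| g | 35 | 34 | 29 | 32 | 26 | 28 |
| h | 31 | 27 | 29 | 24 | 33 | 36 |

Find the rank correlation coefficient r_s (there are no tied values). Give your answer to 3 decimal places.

Rank g: 6, 5, 3, 4, 1, 2
Rank h: 4, 2, 3, 1, 5, 6
d = rank(g) − rank(h): 2, 3, 0, 3, -4, -4; Σd² = 54
ρ = 1 − 6Σd² / [n(n²−1)] = 1 − 6×54 / (6×35) = 1 − 324/210 ≈ -0.543

-0.543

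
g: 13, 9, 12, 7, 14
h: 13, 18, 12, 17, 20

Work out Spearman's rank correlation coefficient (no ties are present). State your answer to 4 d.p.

Rank g: 4, 2, 3, 1, 5
Rank h: 2, 4, 1, 3, 5
d = rank(g) − rank(h): 2, -2, 2, -2, 0; Σd² = 16
ρ = 1 − 6Σd² / [n(n²−1)] = 1 − 6×16 / (5×24) = 1 − 96/120 ≈ 0.2000

0.2000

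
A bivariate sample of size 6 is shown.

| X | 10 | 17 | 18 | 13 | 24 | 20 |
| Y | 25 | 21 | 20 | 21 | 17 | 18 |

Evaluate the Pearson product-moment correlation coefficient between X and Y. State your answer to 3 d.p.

-0.945

n = 6, ΣX = 102, ΣY = 122, ΣX² = 1858, ΣY² = 2520, ΣXY = 2008
nΣXY − ΣXΣY = 12048 − 12444 = -396
nΣX² − (ΣX)² = 11148 − 10404 = 744; nΣY² − (ΣY)² = 15120 − 14884 = 236
r = -396 / √(744 × 236) = -396 / 419.0274 ≈ -0.945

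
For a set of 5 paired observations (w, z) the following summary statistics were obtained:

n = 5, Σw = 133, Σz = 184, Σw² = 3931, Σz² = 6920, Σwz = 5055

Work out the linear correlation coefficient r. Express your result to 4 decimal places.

r = (nΣwz − ΣwΣz) / √[(nΣw² − (Σw)²)(nΣz² − (Σz)²)]
Numerator: 5×5055 − 133×184 = 803
Denominator: √[(19655 − 17689)(34600 − 33856)] = √[1966 × 744] = 1209.4230
r = 803 / 1209.4230 ≈ 0.6640

0.6640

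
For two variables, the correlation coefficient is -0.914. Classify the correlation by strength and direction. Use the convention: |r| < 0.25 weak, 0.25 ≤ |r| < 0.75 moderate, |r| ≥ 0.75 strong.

strong negative

r = -0.914 < 0 so the relationship is negative.
|r| = 0.914, which falls in the strong range.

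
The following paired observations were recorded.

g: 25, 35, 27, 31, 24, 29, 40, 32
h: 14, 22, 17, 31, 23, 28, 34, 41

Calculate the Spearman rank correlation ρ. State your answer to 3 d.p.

Rank g: 2, 7, 3, 5, 1, 4, 8, 6
Rank h: 1, 3, 2, 6, 4, 5, 7, 8
d = rank(g) − rank(h): 1, 4, 1, -1, -3, -1, 1, -2; Σd² = 34
ρ = 1 − 6Σd² / [n(n²−1)] = 1 − 6×34 / (8×63) = 1 − 204/504 ≈ 0.595

0.595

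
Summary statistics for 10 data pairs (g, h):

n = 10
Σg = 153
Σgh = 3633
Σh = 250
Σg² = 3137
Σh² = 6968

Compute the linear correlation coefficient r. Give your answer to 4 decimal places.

r = (nΣgh − ΣgΣh) / √[(nΣg² − (Σg)²)(nΣh² − (Σh)²)]
Numerator: 10×3633 − 153×250 = -1920
Denominator: √[(31370 − 23409)(69680 − 62500)] = √[7961 × 7180] = 7560.4219
r = -1920 / 7560.4219 ≈ -0.2540

-0.2540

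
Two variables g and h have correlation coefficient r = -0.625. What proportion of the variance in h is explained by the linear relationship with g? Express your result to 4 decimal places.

r² = (-0.625)² = 0.3906

0.3906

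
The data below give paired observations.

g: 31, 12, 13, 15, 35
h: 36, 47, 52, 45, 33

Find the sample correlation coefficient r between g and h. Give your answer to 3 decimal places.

n = 5, Σg = 106, Σh = 213, Σg² = 2724, Σh² = 9323, Σgh = 4186
nΣgh − ΣgΣh = 20930 − 22578 = -1648
nΣg² − (Σg)² = 13620 − 11236 = 2384; nΣh² − (Σh)² = 46615 − 45369 = 1246
r = -1648 / √(2384 × 1246) = -1648 / 1723.5034 ≈ -0.956

-0.956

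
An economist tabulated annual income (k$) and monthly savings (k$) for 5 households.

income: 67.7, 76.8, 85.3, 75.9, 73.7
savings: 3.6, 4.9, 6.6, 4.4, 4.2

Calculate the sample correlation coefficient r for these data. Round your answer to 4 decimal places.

0.9734

n = 5, Σx = 379.4, Σy = 23.7, Σx² = 28950.12, Σy² = 117.53, Σxy = 1826.52
nΣxy − ΣxΣy = 9132.6 − 8991.78 = 140.82
nΣx² − (Σx)² = 144750.6 − 143944.36 = 806.24; nΣy² − (Σy)² = 587.65 − 561.69 = 25.96
r = 140.82 / √(806.24 × 25.96) = 140.82 / 144.6720 ≈ 0.9734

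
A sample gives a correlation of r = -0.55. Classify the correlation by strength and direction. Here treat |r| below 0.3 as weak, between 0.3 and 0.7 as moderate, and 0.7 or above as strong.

r = -0.55 < 0 so the relationship is negative.
|r| = 0.55, which falls in the moderate range.

moderate negative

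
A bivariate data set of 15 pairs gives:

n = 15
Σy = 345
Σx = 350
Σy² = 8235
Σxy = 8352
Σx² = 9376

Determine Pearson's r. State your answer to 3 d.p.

0.501

r = (nΣxy − ΣxΣy) / √[(nΣx² − (Σx)²)(nΣy² − (Σy)²)]
Numerator: 15×8352 − 350×345 = 4530
Denominator: √[(140640 − 122500)(123525 − 119025)] = √[18140 × 4500] = 9034.9322
r = 4530 / 9034.9322 ≈ 0.501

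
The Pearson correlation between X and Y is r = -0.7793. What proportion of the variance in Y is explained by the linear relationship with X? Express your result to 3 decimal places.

r² = (-0.7793)² = 0.607

0.607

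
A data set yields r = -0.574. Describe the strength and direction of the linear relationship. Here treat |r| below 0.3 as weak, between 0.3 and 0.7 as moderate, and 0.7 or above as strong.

r = -0.574 < 0 so the relationship is negative.
|r| = 0.574, which falls in the moderate range.

moderate negative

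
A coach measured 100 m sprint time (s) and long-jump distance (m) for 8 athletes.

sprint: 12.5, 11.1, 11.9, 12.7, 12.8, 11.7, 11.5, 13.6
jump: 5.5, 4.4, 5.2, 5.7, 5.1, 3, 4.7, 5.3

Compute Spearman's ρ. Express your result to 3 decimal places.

Rank sprint: 5, 1, 4, 6, 7, 3, 2, 8
Rank jump: 7, 2, 5, 8, 4, 1, 3, 6
d = rank(sprint) − rank(jump): -2, -1, -1, -2, 3, 2, -1, 2; Σd² = 28
ρ = 1 − 6Σd² / [n(n²−1)] = 1 − 6×28 / (8×63) = 1 − 168/504 ≈ 0.667

0.667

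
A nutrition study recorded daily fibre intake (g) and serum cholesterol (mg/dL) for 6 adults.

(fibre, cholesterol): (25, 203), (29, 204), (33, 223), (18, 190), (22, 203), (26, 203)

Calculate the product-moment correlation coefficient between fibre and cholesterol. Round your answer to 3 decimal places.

0.905

n = 6, Σx = 153, Σy = 1226, Σx² = 4039, Σy² = 251072, Σxy = 31514
nΣxy − ΣxΣy = 189084 − 187578 = 1506
nΣx² − (Σx)² = 24234 − 23409 = 825; nΣy² − (Σy)² = 1506432 − 1503076 = 3356
r = 1506 / √(825 × 3356) = 1506 / 1663.9411 ≈ 0.905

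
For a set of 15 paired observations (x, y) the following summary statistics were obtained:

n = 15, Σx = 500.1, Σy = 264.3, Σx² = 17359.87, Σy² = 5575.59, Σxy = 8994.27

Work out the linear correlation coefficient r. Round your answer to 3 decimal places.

0.230

r = (nΣxy − ΣxΣy) / √[(nΣx² − (Σx)²)(nΣy² − (Σy)²)]
Numerator: 15×8994.27 − 500.1×264.3 = 2737.62
Denominator: √[(260398.05 − 250100.01)(83633.85 − 69854.49)] = √[10298.04 × 13779.36] = 11912.1955
r = 2737.62 / 11912.1955 ≈ 0.230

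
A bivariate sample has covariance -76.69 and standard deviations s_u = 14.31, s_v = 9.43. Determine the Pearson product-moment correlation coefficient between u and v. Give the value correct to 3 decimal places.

r = Cov(u,v) / (s_u · s_v) = -76.69 / (14.31 × 9.43)
  = -76.69 / 134.9433 ≈ -0.568

-0.568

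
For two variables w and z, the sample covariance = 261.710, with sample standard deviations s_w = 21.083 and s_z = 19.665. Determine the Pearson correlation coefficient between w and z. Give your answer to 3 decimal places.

r = Cov(w,z) / (s_w · s_z) = 261.710 / (21.083 × 19.665)
  = 261.710 / 414.5972 ≈ 0.631

0.631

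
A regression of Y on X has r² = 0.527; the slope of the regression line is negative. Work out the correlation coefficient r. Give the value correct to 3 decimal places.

|r| = √0.527 = 0.726
The association is negative, so r = −0.726.

-0.726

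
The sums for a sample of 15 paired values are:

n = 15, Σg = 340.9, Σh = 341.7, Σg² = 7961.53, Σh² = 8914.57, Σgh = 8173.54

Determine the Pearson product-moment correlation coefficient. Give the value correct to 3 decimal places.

r = (nΣgh − ΣgΣh) / √[(nΣg² − (Σg)²)(nΣh² − (Σh)²)]
Numerator: 15×8173.54 − 340.9×341.7 = 6117.57
Denominator: √[(119422.95 − 116212.81)(133718.55 − 116758.89)] = √[3210.14 × 16959.66] = 7378.5421
r = 6117.57 / 7378.5421 ≈ 0.829

0.829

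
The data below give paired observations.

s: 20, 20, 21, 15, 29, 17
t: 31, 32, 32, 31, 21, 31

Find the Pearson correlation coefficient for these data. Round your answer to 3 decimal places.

n = 6, Σs = 122, Σt = 178, Σs² = 2596, Σt² = 5372, Σst = 3533
nΣst − ΣsΣt = 21198 − 21716 = -518
nΣs² − (Σs)² = 15576 − 14884 = 692; nΣt² − (Σt)² = 32232 − 31684 = 548
r = -518 / √(692 × 548) = -518 / 615.8052 ≈ -0.841

-0.841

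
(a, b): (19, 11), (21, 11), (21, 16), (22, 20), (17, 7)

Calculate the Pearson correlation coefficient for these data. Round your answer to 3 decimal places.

0.866

n = 5, Σa = 100, Σb = 65, Σa² = 2016, Σb² = 947, Σab = 1335
nΣab − ΣaΣb = 6675 − 6500 = 175
nΣa² − (Σa)² = 10080 − 10000 = 80; nΣb² − (Σb)² = 4735 − 4225 = 510
r = 175 / √(80 × 510) = 175 / 201.9901 ≈ 0.866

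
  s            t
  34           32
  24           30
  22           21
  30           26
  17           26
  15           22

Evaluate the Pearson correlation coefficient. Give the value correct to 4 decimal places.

n = 6, Σs = 142, Σt = 157, Σs² = 3630, Σt² = 4201, Σst = 3822
nΣst − ΣsΣt = 22932 − 22294 = 638
nΣs² − (Σs)² = 21780 − 20164 = 1616; nΣt² − (Σt)² = 25206 − 24649 = 557
r = 638 / √(1616 × 557) = 638 / 948.7423 ≈ 0.6725

0.6725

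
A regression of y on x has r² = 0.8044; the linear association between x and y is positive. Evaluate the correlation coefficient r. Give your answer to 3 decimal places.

|r| = √0.8044 = 0.897
The association is positive, so r = 0.897.

0.897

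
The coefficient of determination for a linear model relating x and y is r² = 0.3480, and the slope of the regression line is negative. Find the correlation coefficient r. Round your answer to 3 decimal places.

-0.590

|r| = √0.3480 = 0.590
The association is negative, so r = −0.590.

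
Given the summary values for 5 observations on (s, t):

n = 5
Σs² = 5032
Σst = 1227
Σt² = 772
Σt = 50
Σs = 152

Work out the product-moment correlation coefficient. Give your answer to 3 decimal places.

-0.876

r = (nΣst − ΣsΣt) / √[(nΣs² − (Σs)²)(nΣt² − (Σt)²)]
Numerator: 5×1227 − 152×50 = -1465
Denominator: √[(25160 − 23104)(3860 − 2500)] = √[2056 × 1360] = 1672.1722
r = -1465 / 1672.1722 ≈ -0.876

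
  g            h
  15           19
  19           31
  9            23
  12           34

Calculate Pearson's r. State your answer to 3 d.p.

0.199

n = 4, Σg = 55, Σh = 107, Σg² = 811, Σh² = 3007, Σgh = 1489
nΣgh − ΣgΣh = 5956 − 5885 = 71
nΣg² − (Σg)² = 3244 − 3025 = 219; nΣh² − (Σh)² = 12028 − 11449 = 579
r = 71 / √(219 × 579) = 71 / 356.0913 ≈ 0.199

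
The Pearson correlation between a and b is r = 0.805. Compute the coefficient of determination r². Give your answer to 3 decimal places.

0.648

r² = (0.805)² = 0.648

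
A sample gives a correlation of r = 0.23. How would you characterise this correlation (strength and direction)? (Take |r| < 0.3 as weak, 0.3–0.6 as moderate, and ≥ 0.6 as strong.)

r = 0.23 > 0 so the relationship is positive.
|r| = 0.23, which falls in the weak range.

weak positive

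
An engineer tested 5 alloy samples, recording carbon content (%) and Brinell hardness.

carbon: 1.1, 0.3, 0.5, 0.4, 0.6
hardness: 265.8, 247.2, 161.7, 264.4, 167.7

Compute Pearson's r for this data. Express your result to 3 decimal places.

n = 5, Σx = 2.9, Σy = 1106.8, Σx² = 2.07, Σy² = 255935.02, Σxy = 653.77
nΣxy − ΣxΣy = 3268.85 − 3209.72 = 59.13
nΣx² − (Σx)² = 10.35 − 8.41 = 1.94; nΣy² − (Σy)² = 1279675.1 − 1225006.24 = 54668.86
r = 59.13 / √(1.94 × 54668.86) = 59.13 / 325.6648 ≈ 0.182

0.182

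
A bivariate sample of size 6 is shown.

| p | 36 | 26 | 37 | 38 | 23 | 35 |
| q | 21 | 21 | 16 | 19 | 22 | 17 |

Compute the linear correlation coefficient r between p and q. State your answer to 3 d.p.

-0.689

n = 6, Σp = 195, Σq = 116, Σp² = 6539, Σq² = 2272, Σpq = 3717
nΣpq − ΣpΣq = 22302 − 22620 = -318
nΣp² − (Σp)² = 39234 − 38025 = 1209; nΣq² − (Σq)² = 13632 − 13456 = 176
r = -318 / √(1209 × 176) = -318 / 461.2852 ≈ -0.689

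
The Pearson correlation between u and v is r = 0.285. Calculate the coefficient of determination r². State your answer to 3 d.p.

0.081

r² = (0.285)² = 0.081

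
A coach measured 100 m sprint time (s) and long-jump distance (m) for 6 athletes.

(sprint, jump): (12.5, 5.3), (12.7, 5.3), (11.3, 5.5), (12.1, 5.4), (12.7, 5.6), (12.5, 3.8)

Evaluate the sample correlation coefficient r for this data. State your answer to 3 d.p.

n = 6, Σx = 73.8, Σy = 30.9, Σx² = 909.18, Σy² = 161.39, Σxy = 379.67
nΣxy − ΣxΣy = 2278.02 − 2280.42 = -2.4
nΣx² − (Σx)² = 5455.08 − 5446.44 = 8.64; nΣy² − (Σy)² = 968.34 − 954.81 = 13.53
r = -2.4 / √(8.64 × 13.53) = -2.4 / 10.8120 ≈ -0.222

-0.222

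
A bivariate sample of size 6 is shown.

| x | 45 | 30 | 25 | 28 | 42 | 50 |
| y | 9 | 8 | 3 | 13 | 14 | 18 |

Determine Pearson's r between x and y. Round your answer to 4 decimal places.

n = 6, Σx = 220, Σy = 65, Σx² = 8598, Σy² = 843, Σxy = 2572
nΣxy − ΣxΣy = 15432 − 14300 = 1132
nΣx² − (Σx)² = 51588 − 48400 = 3188; nΣy² − (Σy)² = 5058 − 4225 = 833
r = 1132 / √(3188 × 833) = 1132 / 1629.6024 ≈ 0.6946

0.6946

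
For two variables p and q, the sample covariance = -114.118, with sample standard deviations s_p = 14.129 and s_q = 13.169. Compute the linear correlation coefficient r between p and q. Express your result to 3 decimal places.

-0.613

r = Cov(p,q) / (s_p · s_q) = -114.118 / (14.129 × 13.169)
  = -114.118 / 186.0648 ≈ -0.613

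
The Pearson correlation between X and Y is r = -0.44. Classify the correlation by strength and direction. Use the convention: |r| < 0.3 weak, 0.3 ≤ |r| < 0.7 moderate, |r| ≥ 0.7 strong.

r = -0.44 < 0 so the relationship is negative.
|r| = 0.44, which falls in the moderate range.

moderate negative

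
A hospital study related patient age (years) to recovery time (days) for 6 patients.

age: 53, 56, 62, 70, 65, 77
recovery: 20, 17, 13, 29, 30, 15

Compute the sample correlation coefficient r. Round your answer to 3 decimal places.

0.117

n = 6, Σx = 383, Σy = 124, Σx² = 24843, Σy² = 2824, Σxy = 7953
nΣxy − ΣxΣy = 47718 − 47492 = 226
nΣx² − (Σx)² = 149058 − 146689 = 2369; nΣy² − (Σy)² = 16944 − 15376 = 1568
r = 226 / √(2369 × 1568) = 226 / 1927.3277 ≈ 0.117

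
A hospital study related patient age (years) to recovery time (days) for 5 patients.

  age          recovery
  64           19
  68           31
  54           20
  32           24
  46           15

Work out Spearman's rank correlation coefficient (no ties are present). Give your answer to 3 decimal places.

Rank age: 4, 5, 3, 1, 2
Rank recovery: 2, 5, 3, 4, 1
d = rank(age) − rank(recovery): 2, 0, 0, -3, 1; Σd² = 14
ρ = 1 − 6Σd² / [n(n²−1)] = 1 − 6×14 / (5×24) = 1 − 84/120 ≈ 0.300

0.300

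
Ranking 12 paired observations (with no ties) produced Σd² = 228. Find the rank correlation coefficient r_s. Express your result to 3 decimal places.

ρ = 1 − 6Σd² / [n(n²−1)] = 1 − 6×228 / (12×143)
  = 1 − 1368/1716 = 1 − 0.7972 ≈ 0.203

0.203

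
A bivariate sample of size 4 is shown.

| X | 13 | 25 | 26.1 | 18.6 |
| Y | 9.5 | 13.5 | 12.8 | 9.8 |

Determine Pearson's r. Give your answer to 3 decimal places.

n = 4, ΣX = 82.7, ΣY = 45.6, ΣX² = 1821.17, ΣY² = 532.38, ΣXY = 977.36
nΣXY − ΣXΣY = 3909.44 − 3771.12 = 138.32
nΣX² − (ΣX)² = 7284.68 − 6839.29 = 445.39; nΣY² − (ΣY)² = 2129.52 − 2079.36 = 50.16
r = 138.32 / √(445.39 × 50.16) = 138.32 / 149.4683 ≈ 0.925

0.925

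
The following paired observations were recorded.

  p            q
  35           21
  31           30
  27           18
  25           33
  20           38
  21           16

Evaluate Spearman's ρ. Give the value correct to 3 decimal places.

Rank p: 6, 5, 4, 3, 1, 2
Rank q: 3, 4, 2, 5, 6, 1
d = rank(p) − rank(q): 3, 1, 2, -2, -5, 1; Σd² = 44
ρ = 1 − 6Σd² / [n(n²−1)] = 1 − 6×44 / (6×35) = 1 − 264/210 ≈ -0.257

-0.257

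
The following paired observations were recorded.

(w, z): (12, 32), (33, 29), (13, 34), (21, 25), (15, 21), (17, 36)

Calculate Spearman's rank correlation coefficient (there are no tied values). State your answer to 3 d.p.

-0.257

Rank w: 1, 6, 2, 5, 3, 4
Rank z: 4, 3, 5, 2, 1, 6
d = rank(w) − rank(z): -3, 3, -3, 3, 2, -2; Σd² = 44
ρ = 1 − 6Σd² / [n(n²−1)] = 1 − 6×44 / (6×35) = 1 − 264/210 ≈ -0.257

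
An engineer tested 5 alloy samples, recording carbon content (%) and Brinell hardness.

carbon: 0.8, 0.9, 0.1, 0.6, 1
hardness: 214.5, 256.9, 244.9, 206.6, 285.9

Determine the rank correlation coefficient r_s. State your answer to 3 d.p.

Rank carbon: 3, 4, 1, 2, 5
Rank hardness: 2, 4, 3, 1, 5
d = rank(carbon) − rank(hardness): 1, 0, -2, 1, 0; Σd² = 6
ρ = 1 − 6Σd² / [n(n²−1)] = 1 − 6×6 / (5×24) = 1 − 36/120 ≈ 0.700

0.700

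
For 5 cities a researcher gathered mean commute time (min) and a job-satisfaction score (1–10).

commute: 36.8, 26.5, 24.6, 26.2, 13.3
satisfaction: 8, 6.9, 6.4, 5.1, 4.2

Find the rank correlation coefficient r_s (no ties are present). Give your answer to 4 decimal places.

0.9000

Rank commute: 5, 4, 2, 3, 1
Rank satisfaction: 5, 4, 3, 2, 1
d = rank(commute) − rank(satisfaction): 0, 0, -1, 1, 0; Σd² = 2
ρ = 1 − 6Σd² / [n(n²−1)] = 1 − 6×2 / (5×24) = 1 − 12/120 ≈ 0.9000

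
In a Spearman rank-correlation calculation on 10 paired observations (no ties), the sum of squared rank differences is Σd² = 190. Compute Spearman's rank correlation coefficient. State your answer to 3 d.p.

-0.152

ρ = 1 − 6Σd² / [n(n²−1)] = 1 − 6×190 / (10×99)
  = 1 − 1140/990 = 1 − 1.1515 ≈ -0.152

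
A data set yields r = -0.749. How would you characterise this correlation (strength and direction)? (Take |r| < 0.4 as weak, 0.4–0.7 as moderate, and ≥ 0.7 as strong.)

strong negative

r = -0.749 < 0 so the relationship is negative.
|r| = 0.749, which falls in the strong range.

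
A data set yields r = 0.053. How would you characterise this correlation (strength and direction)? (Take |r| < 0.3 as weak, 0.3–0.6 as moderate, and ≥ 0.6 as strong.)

r = 0.053 > 0 so the relationship is positive.
|r| = 0.053, which falls in the weak range.

weak positive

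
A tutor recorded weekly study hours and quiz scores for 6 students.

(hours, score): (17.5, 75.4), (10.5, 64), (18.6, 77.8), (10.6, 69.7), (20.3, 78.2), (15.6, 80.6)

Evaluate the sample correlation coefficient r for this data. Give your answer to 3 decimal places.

n = 6, Σx = 93.1, Σy = 445.7, Σx² = 1530.27, Σy² = 33303.69, Σxy = 7022.22
nΣxy − ΣxΣy = 42133.32 − 41494.67 = 638.65
nΣx² − (Σx)² = 9181.62 − 8667.61 = 514.01; nΣy² − (Σy)² = 199822.14 − 198648.49 = 1173.65
r = 638.65 / √(514.01 × 1173.65) = 638.65 / 776.7032 ≈ 0.822

0.822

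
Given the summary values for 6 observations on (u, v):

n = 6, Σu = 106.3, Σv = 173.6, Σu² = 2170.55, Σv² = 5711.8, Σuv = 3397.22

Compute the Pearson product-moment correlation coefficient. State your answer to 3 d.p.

r = (nΣuv − ΣuΣv) / √[(nΣu² − (Σu)²)(nΣv² − (Σv)²)]
Numerator: 6×3397.22 − 106.3×173.6 = 1929.64
Denominator: √[(13023.3 − 11299.69)(34270.8 − 30136.96)] = √[1723.61 × 4133.84] = 2669.2935
r = 1929.64 / 2669.2935 ≈ 0.723

0.723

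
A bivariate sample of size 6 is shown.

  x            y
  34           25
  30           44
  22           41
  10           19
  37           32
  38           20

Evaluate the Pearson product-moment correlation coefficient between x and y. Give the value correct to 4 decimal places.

n = 6, Σx = 171, Σy = 181, Σx² = 5453, Σy² = 6027, Σxy = 5206
nΣxy − ΣxΣy = 31236 − 30951 = 285
nΣx² − (Σx)² = 32718 − 29241 = 3477; nΣy² − (Σy)² = 36162 − 32761 = 3401
r = 285 / √(3477 × 3401) = 285 / 3438.7900 ≈ 0.0829

0.0829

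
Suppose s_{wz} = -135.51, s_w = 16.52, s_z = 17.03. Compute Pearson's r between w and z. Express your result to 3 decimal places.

r = Cov(w,z) / (s_w · s_z) = -135.51 / (16.52 × 17.03)
  = -135.51 / 281.3356 ≈ -0.482

-0.482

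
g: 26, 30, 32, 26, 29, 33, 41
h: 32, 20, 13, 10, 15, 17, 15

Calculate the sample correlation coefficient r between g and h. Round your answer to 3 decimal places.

n = 7, Σg = 217, Σh = 122, Σg² = 6887, Σh² = 2432, Σgh = 3719
nΣgh − ΣgΣh = 26033 − 26474 = -441
nΣg² − (Σg)² = 48209 − 47089 = 1120; nΣh² − (Σh)² = 17024 − 14884 = 2140
r = -441 / √(1120 × 2140) = -441 / 1548.1602 ≈ -0.285

-0.285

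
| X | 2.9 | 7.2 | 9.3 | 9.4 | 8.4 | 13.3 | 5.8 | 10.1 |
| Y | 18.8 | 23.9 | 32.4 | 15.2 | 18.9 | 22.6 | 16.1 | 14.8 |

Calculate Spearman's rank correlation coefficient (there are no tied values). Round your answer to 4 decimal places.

Rank X: 1, 3, 5, 6, 4, 8, 2, 7
Rank Y: 4, 7, 8, 2, 5, 6, 3, 1
d = rank(X) − rank(Y): -3, -4, -3, 4, -1, 2, -1, 6; Σd² = 92
ρ = 1 − 6Σd² / [n(n²−1)] = 1 − 6×92 / (8×63) = 1 − 552/504 ≈ -0.0952

-0.0952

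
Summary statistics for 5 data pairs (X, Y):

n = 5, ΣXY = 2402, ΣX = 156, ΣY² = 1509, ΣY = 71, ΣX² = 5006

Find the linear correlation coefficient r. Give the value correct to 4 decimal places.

r = (nΣXY − ΣXΣY) / √[(nΣX² − (ΣX)²)(nΣY² − (ΣY)²)]
Numerator: 5×2402 − 156×71 = 934
Denominator: √[(25030 − 24336)(7545 − 5041)] = √[694 × 2504] = 1318.2473
r = 934 / 1318.2473 ≈ 0.7085

0.7085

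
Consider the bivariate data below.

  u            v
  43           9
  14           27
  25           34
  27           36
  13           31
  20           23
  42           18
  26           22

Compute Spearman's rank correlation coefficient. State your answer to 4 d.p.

Rank u: 8, 2, 4, 6, 1, 3, 7, 5
Rank v: 1, 5, 7, 8, 6, 4, 2, 3
d = rank(u) − rank(v): 7, -3, -3, -2, -5, -1, 5, 2; Σd² = 126
ρ = 1 − 6Σd² / [n(n²−1)] = 1 − 6×126 / (8×63) = 1 − 756/504 ≈ -0.5000

-0.5000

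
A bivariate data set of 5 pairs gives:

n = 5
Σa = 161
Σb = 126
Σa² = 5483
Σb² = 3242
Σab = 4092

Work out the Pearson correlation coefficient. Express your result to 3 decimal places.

r = (nΣab − ΣaΣb) / √[(nΣa² − (Σa)²)(nΣb² − (Σb)²)]
Numerator: 5×4092 − 161×126 = 174
Denominator: √[(27415 − 25921)(16210 − 15876)] = √[1494 × 334] = 706.3965
r = 174 / 706.3965 ≈ 0.246

0.246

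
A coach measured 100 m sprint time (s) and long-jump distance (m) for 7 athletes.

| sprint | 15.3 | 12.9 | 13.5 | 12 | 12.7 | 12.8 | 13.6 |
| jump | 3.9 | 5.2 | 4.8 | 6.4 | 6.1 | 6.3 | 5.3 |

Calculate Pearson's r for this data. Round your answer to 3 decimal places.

-0.916

n = 7, Σx = 92.8, Σy = 38, Σx² = 1236.84, Σy² = 211.24, Σxy = 498.54
nΣxy − ΣxΣy = 3489.78 − 3526.4 = -36.62
nΣx² − (Σx)² = 8657.88 − 8611.84 = 46.04; nΣy² − (Σy)² = 1478.68 − 1444 = 34.68
r = -36.62 / √(46.04 × 34.68) = -36.62 / 39.9583 ≈ -0.916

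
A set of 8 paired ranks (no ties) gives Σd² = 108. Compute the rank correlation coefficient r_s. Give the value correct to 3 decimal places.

-0.286

ρ = 1 − 6Σd² / [n(n²−1)] = 1 − 6×108 / (8×63)
  = 1 − 648/504 = 1 − 1.2857 ≈ -0.286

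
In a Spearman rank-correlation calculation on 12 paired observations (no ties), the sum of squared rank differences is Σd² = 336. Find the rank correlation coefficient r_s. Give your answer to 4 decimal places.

ρ = 1 − 6Σd² / [n(n²−1)] = 1 − 6×336 / (12×143)
  = 1 − 2016/1716 = 1 − 1.17483 ≈ -0.1748

-0.1748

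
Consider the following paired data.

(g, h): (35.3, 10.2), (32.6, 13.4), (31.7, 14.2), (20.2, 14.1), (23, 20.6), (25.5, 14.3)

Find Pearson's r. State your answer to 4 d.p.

-0.6346

n = 6, Σg = 168.3, Σh = 86.8, Σg² = 4901.03, Σh² = 1312.9, Σgh = 2370.31
nΣgh − ΣgΣh = 14221.86 − 14608.44 = -386.58
nΣg² − (Σg)² = 29406.18 − 28324.89 = 1081.29; nΣh² − (Σh)² = 7877.4 − 7534.24 = 343.16
r = -386.58 / √(1081.29 × 343.16) = -386.58 / 609.1432 ≈ -0.6346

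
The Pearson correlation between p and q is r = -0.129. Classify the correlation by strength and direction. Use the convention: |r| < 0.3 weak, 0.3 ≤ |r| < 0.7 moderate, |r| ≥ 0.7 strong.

weak negative

r = -0.129 < 0 so the relationship is negative.
|r| = 0.129, which falls in the weak range.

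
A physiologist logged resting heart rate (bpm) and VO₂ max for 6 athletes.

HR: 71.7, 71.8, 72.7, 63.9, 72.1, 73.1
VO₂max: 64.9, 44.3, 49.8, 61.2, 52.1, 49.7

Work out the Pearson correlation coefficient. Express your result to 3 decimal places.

n = 6, Σx = 425.3, Σy = 322, Σx² = 30206.65, Σy² = 17584.48, Σxy = 22754.69
nΣxy − ΣxΣy = 136528.14 − 136946.6 = -418.46
nΣx² − (Σx)² = 181239.9 − 180880.09 = 359.81; nΣy² − (Σy)² = 105506.88 − 103684 = 1822.88
r = -418.46 / √(359.81 × 1822.88) = -418.46 / 809.8706 ≈ -0.517

-0.517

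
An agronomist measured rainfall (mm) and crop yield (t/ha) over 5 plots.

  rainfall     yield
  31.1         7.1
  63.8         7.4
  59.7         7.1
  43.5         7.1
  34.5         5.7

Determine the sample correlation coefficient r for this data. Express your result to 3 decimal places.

0.557

n = 5, Σx = 232.6, Σy = 34.4, Σx² = 11684.24, Σy² = 238.48, Σxy = 1622.3
nΣxy − ΣxΣy = 8111.5 − 8001.44 = 110.06
nΣx² − (Σx)² = 58421.2 − 54102.76 = 4318.44; nΣy² − (Σy)² = 1192.4 − 1183.36 = 9.04
r = 110.06 / √(4318.44 × 9.04) = 110.06 / 197.5821 ≈ 0.557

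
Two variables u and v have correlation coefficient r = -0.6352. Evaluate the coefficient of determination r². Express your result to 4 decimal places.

r² = (-0.6352)² = 0.4035

0.4035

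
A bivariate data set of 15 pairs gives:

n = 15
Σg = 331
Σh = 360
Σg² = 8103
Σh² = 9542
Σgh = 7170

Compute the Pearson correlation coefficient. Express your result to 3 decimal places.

-0.912

r = (nΣgh − ΣgΣh) / √[(nΣg² − (Σg)²)(nΣh² − (Σh)²)]
Numerator: 15×7170 − 331×360 = -11610
Denominator: √[(121545 − 109561)(143130 − 129600)] = √[11984 × 13530] = 12733.5588
r = -11610 / 12733.5588 ≈ -0.912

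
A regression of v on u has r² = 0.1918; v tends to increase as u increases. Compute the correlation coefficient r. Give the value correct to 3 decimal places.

0.438

|r| = √0.1918 = 0.438
The association is positive, so r = 0.438.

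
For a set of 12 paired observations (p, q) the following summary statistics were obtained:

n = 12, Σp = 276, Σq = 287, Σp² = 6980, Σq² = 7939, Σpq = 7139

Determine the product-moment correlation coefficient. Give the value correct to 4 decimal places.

r = (nΣpq − ΣpΣq) / √[(nΣp² − (Σp)²)(nΣq² − (Σq)²)]
Numerator: 12×7139 − 276×287 = 6456
Denominator: √[(83760 − 76176)(95268 − 82369)] = √[7584 × 12899] = 9890.7035
r = 6456 / 9890.7035 ≈ 0.6527

0.6527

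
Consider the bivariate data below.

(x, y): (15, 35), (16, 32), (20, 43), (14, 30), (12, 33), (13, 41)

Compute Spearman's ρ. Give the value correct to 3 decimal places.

Rank x: 4, 5, 6, 3, 1, 2
Rank y: 4, 2, 6, 1, 3, 5
d = rank(x) − rank(y): 0, 3, 0, 2, -2, -3; Σd² = 26
ρ = 1 − 6Σd² / [n(n²−1)] = 1 − 6×26 / (6×35) = 1 − 156/210 ≈ 0.257

0.257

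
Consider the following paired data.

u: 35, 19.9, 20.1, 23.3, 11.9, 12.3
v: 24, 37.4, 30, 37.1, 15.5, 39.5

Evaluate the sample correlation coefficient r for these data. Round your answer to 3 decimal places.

-0.062

n = 6, Σu = 122.5, Σv = 183.5, Σu² = 2860.81, Σv² = 6051.67, Σuv = 3721.99
nΣuv − ΣuΣv = 22331.94 − 22478.75 = -146.81
nΣu² − (Σu)² = 17164.86 − 15006.25 = 2158.61; nΣv² − (Σv)² = 36310.02 − 33672.25 = 2637.77
r = -146.81 / √(2158.61 × 2637.77) = -146.81 / 2386.1929 ≈ -0.062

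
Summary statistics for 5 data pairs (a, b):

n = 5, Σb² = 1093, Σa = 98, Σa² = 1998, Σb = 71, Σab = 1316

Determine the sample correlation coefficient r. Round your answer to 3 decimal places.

r = (nΣab − ΣaΣb) / √[(nΣa² − (Σa)²)(nΣb² − (Σb)²)]
Numerator: 5×1316 − 98×71 = -378
Denominator: √[(9990 − 9604)(5465 − 5041)] = √[386 × 424] = 404.5541
r = -378 / 404.5541 ≈ -0.934

-0.934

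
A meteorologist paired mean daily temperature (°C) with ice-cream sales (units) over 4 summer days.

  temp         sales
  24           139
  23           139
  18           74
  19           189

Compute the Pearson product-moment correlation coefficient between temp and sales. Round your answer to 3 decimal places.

0.228

n = 4, Σx = 84, Σy = 541, Σx² = 1790, Σy² = 79839, Σxy = 11456
nΣxy − ΣxΣy = 45824 − 45444 = 380
nΣx² − (Σx)² = 7160 − 7056 = 104; nΣy² − (Σy)² = 319356 − 292681 = 26675
r = 380 / √(104 × 26675) = 380 / 1665.5930 ≈ 0.228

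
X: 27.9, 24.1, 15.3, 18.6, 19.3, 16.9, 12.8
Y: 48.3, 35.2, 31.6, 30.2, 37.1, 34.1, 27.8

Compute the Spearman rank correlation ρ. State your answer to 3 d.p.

0.857

Rank X: 7, 6, 2, 4, 5, 3, 1
Rank Y: 7, 5, 3, 2, 6, 4, 1
d = rank(X) − rank(Y): 0, 1, -1, 2, -1, -1, 0; Σd² = 8
ρ = 1 − 6Σd² / [n(n²−1)] = 1 − 6×8 / (7×48) = 1 − 48/336 ≈ 0.857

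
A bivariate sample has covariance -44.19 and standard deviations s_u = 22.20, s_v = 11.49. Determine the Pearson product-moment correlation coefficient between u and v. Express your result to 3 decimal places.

r = Cov(u,v) / (s_u · s_v) = -44.19 / (22.20 × 11.49)
  = -44.19 / 255.0780 ≈ -0.173

-0.173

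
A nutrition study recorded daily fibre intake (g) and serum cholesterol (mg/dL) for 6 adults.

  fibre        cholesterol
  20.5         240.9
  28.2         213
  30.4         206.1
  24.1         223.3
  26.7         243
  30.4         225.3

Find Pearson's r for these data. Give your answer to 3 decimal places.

-0.637

n = 6, Σx = 160.3, Σy = 1351.6, Σx² = 4357.51, Σy² = 305551, Σxy = 35929.24
nΣxy − ΣxΣy = 215575.44 − 216661.48 = -1086.04
nΣx² − (Σx)² = 26145.06 − 25696.09 = 448.97; nΣy² − (Σy)² = 1833306 − 1826822.56 = 6483.44
r = -1086.04 / √(448.97 × 6483.44) = -1086.04 / 1706.1272 ≈ -0.637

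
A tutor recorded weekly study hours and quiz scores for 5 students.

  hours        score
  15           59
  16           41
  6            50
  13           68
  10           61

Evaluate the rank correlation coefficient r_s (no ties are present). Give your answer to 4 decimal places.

Rank hours: 4, 5, 1, 3, 2
Rank score: 3, 1, 2, 5, 4
d = rank(hours) − rank(score): 1, 4, -1, -2, -2; Σd² = 26
ρ = 1 − 6Σd² / [n(n²−1)] = 1 − 6×26 / (5×24) = 1 − 156/120 ≈ -0.3000

-0.3000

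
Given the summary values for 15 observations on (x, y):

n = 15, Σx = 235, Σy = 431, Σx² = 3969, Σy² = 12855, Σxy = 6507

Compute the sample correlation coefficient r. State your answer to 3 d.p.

-0.667

r = (nΣxy − ΣxΣy) / √[(nΣx² − (Σx)²)(nΣy² − (Σy)²)]
Numerator: 15×6507 − 235×431 = -3680
Denominator: √[(59535 − 55225)(192825 − 185761)] = √[4310 × 7064] = 5517.7749
r = -3680 / 5517.7749 ≈ -0.667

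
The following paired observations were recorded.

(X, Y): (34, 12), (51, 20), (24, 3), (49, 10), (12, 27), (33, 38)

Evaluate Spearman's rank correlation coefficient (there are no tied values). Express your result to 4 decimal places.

-0.1429

Rank X: 4, 6, 2, 5, 1, 3
Rank Y: 3, 4, 1, 2, 5, 6
d = rank(X) − rank(Y): 1, 2, 1, 3, -4, -3; Σd² = 40
ρ = 1 − 6Σd² / [n(n²−1)] = 1 − 6×40 / (6×35) = 1 − 240/210 ≈ -0.1429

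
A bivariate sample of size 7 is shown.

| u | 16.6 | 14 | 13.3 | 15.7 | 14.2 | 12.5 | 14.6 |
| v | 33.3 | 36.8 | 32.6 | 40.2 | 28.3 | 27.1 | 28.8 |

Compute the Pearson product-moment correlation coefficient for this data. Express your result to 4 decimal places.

0.5061

n = 7, Σu = 100.9, Σv = 227.1, Σu² = 1465.99, Σv² = 7506.67, Σuv = 3293.79
nΣuv − ΣuΣv = 23056.53 − 22914.39 = 142.14
nΣu² − (Σu)² = 10261.93 − 10180.81 = 81.12; nΣv² − (Σv)² = 52546.69 − 51574.41 = 972.28
r = 142.14 / √(81.12 × 972.28) = 142.14 / 280.8404 ≈ 0.5061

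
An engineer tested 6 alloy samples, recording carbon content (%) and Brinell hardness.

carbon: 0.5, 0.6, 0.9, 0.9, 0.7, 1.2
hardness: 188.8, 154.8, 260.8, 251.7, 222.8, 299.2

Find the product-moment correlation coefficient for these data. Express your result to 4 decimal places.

n = 6, Σx = 4.8, Σy = 1378.1, Σx² = 4.16, Σy² = 330138.49, Σxy = 1163.53
nΣxy − ΣxΣy = 6981.18 − 6614.88 = 366.3
nΣx² − (Σx)² = 24.96 − 23.04 = 1.92; nΣy² − (Σy)² = 1980830.94 − 1899159.61 = 81671.33
r = 366.3 / √(1.92 × 81671.33) = 366.3 / 395.9911 ≈ 0.9250

0.9250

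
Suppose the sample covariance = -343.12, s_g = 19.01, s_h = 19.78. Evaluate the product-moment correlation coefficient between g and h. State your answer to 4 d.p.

-0.9125

r = Cov(g,h) / (s_g · s_h) = -343.12 / (19.01 × 19.78)
  = -343.12 / 376.0178 ≈ -0.9125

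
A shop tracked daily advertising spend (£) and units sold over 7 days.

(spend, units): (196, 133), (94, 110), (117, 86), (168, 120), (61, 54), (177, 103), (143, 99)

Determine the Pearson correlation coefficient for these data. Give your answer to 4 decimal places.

0.8122

n = 7, Σx = 956, Σy = 705, Σx² = 144664, Σy² = 74911, Σxy = 102312
nΣxy − ΣxΣy = 716184 − 673980 = 42204
nΣx² − (Σx)² = 1012648 − 913936 = 98712; nΣy² − (Σy)² = 524377 − 497025 = 27352
r = 42204 / √(98712 × 27352) = 42204 / 51961.2416 ≈ 0.8122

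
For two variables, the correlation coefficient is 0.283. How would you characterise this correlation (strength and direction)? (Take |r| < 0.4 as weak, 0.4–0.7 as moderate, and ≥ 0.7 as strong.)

weak positive

r = 0.283 > 0 so the relationship is positive.
|r| = 0.283, which falls in the weak range.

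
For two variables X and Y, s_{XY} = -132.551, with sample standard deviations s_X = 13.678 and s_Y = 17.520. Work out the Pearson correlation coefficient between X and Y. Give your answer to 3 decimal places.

-0.553

r = Cov(X,Y) / (s_X · s_Y) = -132.551 / (13.678 × 17.520)
  = -132.551 / 239.6386 ≈ -0.553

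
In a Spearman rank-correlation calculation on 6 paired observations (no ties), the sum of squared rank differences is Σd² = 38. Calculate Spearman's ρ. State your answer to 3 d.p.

ρ = 1 − 6Σd² / [n(n²−1)] = 1 − 6×38 / (6×35)
  = 1 − 228/210 = 1 − 1.0857 ≈ -0.086

-0.086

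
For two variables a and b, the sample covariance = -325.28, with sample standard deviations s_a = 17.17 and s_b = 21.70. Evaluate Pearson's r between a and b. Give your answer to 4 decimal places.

-0.8730

r = Cov(a,b) / (s_a · s_b) = -325.28 / (17.17 × 21.70)
  = -325.28 / 372.5890 ≈ -0.8730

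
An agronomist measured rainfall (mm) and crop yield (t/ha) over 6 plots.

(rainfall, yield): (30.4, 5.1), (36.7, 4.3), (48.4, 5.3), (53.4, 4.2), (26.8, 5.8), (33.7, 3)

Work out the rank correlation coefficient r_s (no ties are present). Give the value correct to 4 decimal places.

Rank rainfall: 2, 4, 5, 6, 1, 3
Rank yield: 4, 3, 5, 2, 6, 1
d = rank(rainfall) − rank(yield): -2, 1, 0, 4, -5, 2; Σd² = 50
ρ = 1 − 6Σd² / [n(n²−1)] = 1 − 6×50 / (6×35) = 1 − 300/210 ≈ -0.4286

-0.4286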